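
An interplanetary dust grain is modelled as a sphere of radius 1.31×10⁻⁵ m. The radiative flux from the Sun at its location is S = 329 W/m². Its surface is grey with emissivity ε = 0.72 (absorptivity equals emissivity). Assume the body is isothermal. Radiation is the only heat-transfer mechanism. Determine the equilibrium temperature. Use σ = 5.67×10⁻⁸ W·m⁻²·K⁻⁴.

T ≈ 195 K

At equilibrium, absorbed power = emitted power.
Absorbing cross-section = πr² = 5.391×10⁻¹⁰ m²; emitting surface = 4πr² = 2.157×10⁻⁹ m² (ratio 4).
εS·A_cross = εσ·A_surf·T⁴  ⇒  T⁴ = S/(4σ)   (ε cancels).
T⁴ = 329/(4·5.67×10⁻⁸) = 1.451×10⁹ K⁴.
T = (1.451×10⁹)^(1/4).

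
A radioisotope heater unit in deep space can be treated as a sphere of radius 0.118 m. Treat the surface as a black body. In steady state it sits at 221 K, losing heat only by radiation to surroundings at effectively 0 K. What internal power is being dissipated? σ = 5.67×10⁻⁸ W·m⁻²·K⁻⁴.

P ≈ 23.7 W

Steady state: P = εσA T⁴.
A = 4πr² = 0.1750 m²; T⁴ = (221)⁴ = 2.385×10⁹ K⁴.
P = 1.0 × 5.67×10⁻⁸ × 0.1750 × 2.385×10⁹.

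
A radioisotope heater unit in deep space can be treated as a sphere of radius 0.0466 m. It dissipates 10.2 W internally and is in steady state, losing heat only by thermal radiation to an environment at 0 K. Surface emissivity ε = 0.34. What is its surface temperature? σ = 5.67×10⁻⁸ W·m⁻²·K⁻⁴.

T ≈ 373 K

Steady state: internal power = radiated power, P = εσA T⁴.
Radiating area A = 4πr² = 0.02729 m².
T⁴ = P/(εσA) = 10.2/(0.34·5.67×10⁻⁸·0.02729) = 1.939×10¹⁰ K⁴.
T = (1.939×10¹⁰)^(1/4).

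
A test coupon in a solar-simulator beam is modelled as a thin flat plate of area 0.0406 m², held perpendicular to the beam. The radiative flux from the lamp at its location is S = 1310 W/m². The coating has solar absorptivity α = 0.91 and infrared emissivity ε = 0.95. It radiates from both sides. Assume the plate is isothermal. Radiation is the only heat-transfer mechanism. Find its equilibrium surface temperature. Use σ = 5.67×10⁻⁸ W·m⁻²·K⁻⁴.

T ≈ 324 K

At equilibrium, absorbed power = emitted power.
Absorbing cross-section = A = 0.04060 m²; emitting surface = 2A = 0.08120 m² (ratio 2).
αS·A_cross = εσ·A_surf·T⁴  ⇒  T⁴ = αS/(ε·2σ).
T⁴ = 0.910·1310/(0.95·2·5.67×10⁻⁸) = 1.107×10¹⁰ K⁴.
T = (1.107×10¹⁰)^(1/4).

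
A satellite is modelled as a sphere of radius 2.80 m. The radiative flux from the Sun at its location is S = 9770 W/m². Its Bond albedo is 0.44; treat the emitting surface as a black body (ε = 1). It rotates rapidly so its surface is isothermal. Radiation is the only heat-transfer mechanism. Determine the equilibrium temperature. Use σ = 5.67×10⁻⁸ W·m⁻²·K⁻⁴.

T ≈ 394 K

At equilibrium, absorbed power = emitted power.
Absorbing cross-section = πr² = 24.63 m²; emitting surface = 4πr² = 98.52 m² (ratio 4).
(1−a)S·A_cross = εσ·A_surf·T⁴  ⇒  T⁴ = (1−a)S/(4σ).
T⁴ = 0.560·9770/(4·5.67×10⁻⁸) = 2.412×10¹⁰ K⁴.
T = (2.412×10¹⁰)^(1/4).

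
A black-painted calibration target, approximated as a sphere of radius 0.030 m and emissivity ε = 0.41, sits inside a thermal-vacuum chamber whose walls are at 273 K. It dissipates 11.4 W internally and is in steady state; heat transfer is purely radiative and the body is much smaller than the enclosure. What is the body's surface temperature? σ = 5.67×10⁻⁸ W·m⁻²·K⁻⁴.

For a small grey body in a large enclosure, net radiated power = εσA(T⁴ − T_w⁴).
Steady state: P = εσA(T⁴ − T_w⁴) with A = 4πr² = 0.01131 m².
T⁴ = P/(εσA) + T_w⁴ = 11.4/(0.41·5.67×10⁻⁸·0.01131) + (273)⁴
    = 4.336×10¹⁰ + 5.555×10⁹ = 4.891×10¹⁰ K⁴.

T ≈ 470 K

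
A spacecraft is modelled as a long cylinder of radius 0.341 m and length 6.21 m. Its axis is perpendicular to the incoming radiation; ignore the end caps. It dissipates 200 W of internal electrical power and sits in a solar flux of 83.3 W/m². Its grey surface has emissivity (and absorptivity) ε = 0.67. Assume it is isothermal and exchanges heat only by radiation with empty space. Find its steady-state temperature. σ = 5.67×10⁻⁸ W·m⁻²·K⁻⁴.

T ≈ 171 K

At steady state, absorbed solar power + internal power = radiated power.
Absorbed: α·S·A_cross = 0.67·83.3·4.235 = 236.4 W (cross-section 2rL).
Total input = 236.4 + 200 = 436.4 W.
Radiated: εσ·A_surf·T⁴ with A_surf = 2πrL = 13.31 m².
T⁴ = 436.4/(0.67·5.67×10⁻⁸·13.31) = 8.633×10⁸ K⁴.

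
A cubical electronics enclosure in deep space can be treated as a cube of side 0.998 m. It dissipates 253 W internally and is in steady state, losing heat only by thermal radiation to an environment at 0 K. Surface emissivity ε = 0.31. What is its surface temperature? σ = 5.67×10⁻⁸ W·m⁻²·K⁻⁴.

T ≈ 222 K

Steady state: internal power = radiated power, P = εσA T⁴.
Radiating area A = 6L² = 5.976 m².
T⁴ = P/(εσA) = 253/(0.31·5.67×10⁻⁸·5.976) = 2.409×10⁹ K⁴.
T = (2.409×10⁹)^(1/4).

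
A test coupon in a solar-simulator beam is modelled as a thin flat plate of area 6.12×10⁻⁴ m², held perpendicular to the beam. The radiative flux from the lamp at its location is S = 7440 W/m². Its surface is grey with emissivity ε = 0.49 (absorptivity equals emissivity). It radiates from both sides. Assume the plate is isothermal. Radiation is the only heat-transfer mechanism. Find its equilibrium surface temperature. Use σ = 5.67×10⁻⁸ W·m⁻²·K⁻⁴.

T ≈ 506 K

At equilibrium, absorbed power = emitted power.
Absorbing cross-section = A = 6.120×10⁻⁴ m²; emitting surface = 2A = 0.001224 m² (ratio 2).
εS·A_cross = εσ·A_surf·T⁴  ⇒  T⁴ = S/(2σ)   (ε cancels).
T⁴ = 7440/(2·5.67×10⁻⁸) = 6.561×10¹⁰ K⁴.
T = (6.561×10¹⁰)^(1/4).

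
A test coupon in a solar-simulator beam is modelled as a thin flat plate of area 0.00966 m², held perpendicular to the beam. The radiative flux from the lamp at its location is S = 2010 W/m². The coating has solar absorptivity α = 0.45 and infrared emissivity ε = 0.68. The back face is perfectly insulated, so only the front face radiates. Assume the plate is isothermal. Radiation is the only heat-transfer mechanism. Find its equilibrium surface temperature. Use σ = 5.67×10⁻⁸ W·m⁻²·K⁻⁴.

At equilibrium, absorbed power = emitted power.
Absorbing cross-section = A = 0.009660 m²; emitting surface = A = 0.009660 m² (ratio 1).
αS·A_cross = εσ·A_surf·T⁴  ⇒  T⁴ = αS/(ε·1σ).
T⁴ = 0.450·2010/(0.68·1·5.67×10⁻⁸) = 2.346×10¹⁰ K⁴.
T = (2.346×10¹⁰)^(1/4).

T ≈ 391 K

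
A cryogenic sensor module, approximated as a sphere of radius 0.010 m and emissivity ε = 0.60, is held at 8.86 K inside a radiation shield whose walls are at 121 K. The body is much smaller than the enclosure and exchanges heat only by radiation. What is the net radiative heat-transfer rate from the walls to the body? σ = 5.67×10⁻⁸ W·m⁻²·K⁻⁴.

For a small grey body in a large enclosure: P_net = εσA(T_body⁴ − T_wall⁴).
A = 4πr² = 0.001257 m²; T_body⁴ − T_wall⁴ = 6162 − 2.144×10⁸ = -2.144×10⁸ K⁴.
|P_net| = 0.60·5.67×10⁻⁸·0.001257·2.144×10⁸.

P_net ≈ 0.00916 W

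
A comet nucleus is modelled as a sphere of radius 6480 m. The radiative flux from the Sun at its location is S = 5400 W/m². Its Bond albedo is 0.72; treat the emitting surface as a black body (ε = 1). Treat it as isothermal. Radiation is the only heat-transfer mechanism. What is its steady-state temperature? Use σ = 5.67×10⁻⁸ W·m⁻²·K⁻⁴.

T ≈ 286 K

At equilibrium, absorbed power = emitted power.
Absorbing cross-section = πr² = 1.319×10⁸ m²; emitting surface = 4πr² = 5.277×10⁸ m² (ratio 4).
(1−a)S·A_cross = εσ·A_surf·T⁴  ⇒  T⁴ = (1−a)S/(4σ).
T⁴ = 0.280·5400/(4·5.67×10⁻⁸) = 6.667×10⁹ K⁴.
T = (6.667×10⁹)^(1/4).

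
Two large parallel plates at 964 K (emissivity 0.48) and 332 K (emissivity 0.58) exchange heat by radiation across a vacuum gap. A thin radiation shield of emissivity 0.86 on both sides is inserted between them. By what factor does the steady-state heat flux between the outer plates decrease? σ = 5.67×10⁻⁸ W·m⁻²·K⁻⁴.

Without shield: q₀ = σΔ(T⁴)/(1/ε₁+1/ε₂−1) with denominator 2.807.
With shield the two gaps are in series; the resistances add: (1/ε₁+1/ε_s−1)+(1/ε_s+1/ε₂−1) = 2.246+1.887 = 4.133.
Heat-flux ratio q₀/q = 4.133/2.807.

factor ≈ 1.47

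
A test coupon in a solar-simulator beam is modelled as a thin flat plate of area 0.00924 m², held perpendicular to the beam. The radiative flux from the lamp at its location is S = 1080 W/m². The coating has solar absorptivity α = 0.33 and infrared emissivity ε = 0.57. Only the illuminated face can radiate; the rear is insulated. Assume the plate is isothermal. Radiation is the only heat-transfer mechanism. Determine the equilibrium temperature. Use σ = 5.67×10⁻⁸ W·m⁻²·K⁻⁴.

At equilibrium, absorbed power = emitted power.
Absorbing cross-section = A = 0.009240 m²; emitting surface = A = 0.009240 m² (ratio 1).
αS·A_cross = εσ·A_surf·T⁴  ⇒  T⁴ = αS/(ε·1σ).
T⁴ = 0.330·1080/(0.57·1·5.67×10⁻⁸) = 1.103×10¹⁰ K⁴.
T = (1.103×10¹⁰)^(1/4).

T ≈ 324 K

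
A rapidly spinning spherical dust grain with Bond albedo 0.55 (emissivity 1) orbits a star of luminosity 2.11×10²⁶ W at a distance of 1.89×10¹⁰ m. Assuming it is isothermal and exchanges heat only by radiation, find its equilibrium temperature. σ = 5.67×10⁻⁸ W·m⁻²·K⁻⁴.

First find the stellar flux at distance d: S = L/(4πd²) = 2.11×10²⁶/(4π·(1.89×10¹⁰)²) = 47010 W/m².
For an isothermal sphere, absorbed (1−a)S·πr² = emitted σ·4πr²·T⁴, so T⁴ = (1−a)S/(4σ).
T⁴ = 0.450·47010/(4·5.67×10⁻⁸) = 9.326×10¹⁰ K⁴.

T ≈ 553 K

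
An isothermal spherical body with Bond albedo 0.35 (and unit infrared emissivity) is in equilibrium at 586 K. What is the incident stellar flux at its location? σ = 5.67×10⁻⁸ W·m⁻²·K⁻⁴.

(1−a)S·πr² = σ·4πr²·T⁴ ⇒ S = 4σT⁴/(1−a).
S = 4·5.67×10⁻⁸·1.179×10¹¹/0.650.

S ≈ 41100 W/m²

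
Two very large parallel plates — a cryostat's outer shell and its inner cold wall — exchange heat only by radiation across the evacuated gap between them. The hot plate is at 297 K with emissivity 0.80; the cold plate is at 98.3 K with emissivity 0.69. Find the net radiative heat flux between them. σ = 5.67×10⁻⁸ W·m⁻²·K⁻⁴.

q ≈ 257 W/m²

For two infinite grey parallel plates, q = σ(T₁⁴ − T₂⁴)/(1/ε₁ + 1/ε₂ − 1).
T₁⁴ − T₂⁴ = 7.781×10⁹ − 9.337×10⁷ = 7.687×10⁹ K⁴.
1/ε₁ + 1/ε₂ − 1 = 1.250 + 1.449 − 1 = 1.699.
q = 5.67×10⁻⁸ × 7.687×10⁹ / 1.699.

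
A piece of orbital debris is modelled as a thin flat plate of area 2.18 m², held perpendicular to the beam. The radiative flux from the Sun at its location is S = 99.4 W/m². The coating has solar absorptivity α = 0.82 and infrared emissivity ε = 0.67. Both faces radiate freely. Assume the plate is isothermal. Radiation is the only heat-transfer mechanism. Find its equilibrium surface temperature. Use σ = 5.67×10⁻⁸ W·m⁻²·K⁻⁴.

At equilibrium, absorbed power = emitted power.
Absorbing cross-section = A = 2.180 m²; emitting surface = 2A = 4.360 m² (ratio 2).
αS·A_cross = εσ·A_surf·T⁴  ⇒  T⁴ = αS/(ε·2σ).
T⁴ = 0.820·99.4/(0.67·2·5.67×10⁻⁸) = 1.073×10⁹ K⁴.
T = (1.073×10⁹)^(1/4).

T ≈ 181 K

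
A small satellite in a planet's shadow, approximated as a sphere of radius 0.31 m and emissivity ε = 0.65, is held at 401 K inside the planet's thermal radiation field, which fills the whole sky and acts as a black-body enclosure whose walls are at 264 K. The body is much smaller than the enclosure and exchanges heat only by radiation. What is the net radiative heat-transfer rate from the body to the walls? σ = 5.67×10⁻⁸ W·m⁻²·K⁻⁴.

For a small grey body in a large enclosure: P_net = εσA(T_body⁴ − T_wall⁴).
A = 4πr² = 1.208 m²; T_body⁴ − T_wall⁴ = 2.586×10¹⁰ − 4.858×10⁹ = 2.100×10¹⁰ K⁴.
|P_net| = 0.65·5.67×10⁻⁸·1.208·2.100×10¹⁰.

P_net ≈ 935 W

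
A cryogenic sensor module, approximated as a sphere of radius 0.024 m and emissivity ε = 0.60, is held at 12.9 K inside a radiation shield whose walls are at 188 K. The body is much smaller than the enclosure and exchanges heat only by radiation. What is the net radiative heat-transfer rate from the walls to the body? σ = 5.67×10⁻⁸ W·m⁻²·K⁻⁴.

For a small grey body in a large enclosure: P_net = εσA(T_body⁴ − T_wall⁴).
A = 4πr² = 0.007238 m²; T_body⁴ − T_wall⁴ = 27690 − 1.249×10⁹ = -1.249×10⁹ K⁴.
|P_net| = 0.60·5.67×10⁻⁸·0.007238·1.249×10⁹.

P_net ≈ 0.308 W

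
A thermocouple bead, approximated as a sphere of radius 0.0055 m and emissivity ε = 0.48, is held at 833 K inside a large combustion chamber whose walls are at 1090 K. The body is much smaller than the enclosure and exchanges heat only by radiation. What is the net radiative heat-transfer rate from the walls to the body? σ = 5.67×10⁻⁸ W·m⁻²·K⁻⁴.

For a small grey body in a large enclosure: P_net = εσA(T_body⁴ − T_wall⁴).
A = 4πr² = 3.801×10⁻⁴ m²; T_body⁴ − T_wall⁴ = 4.815×10¹¹ − 1.412×10¹² = -9.301×10¹¹ K⁴.
|P_net| = 0.48·5.67×10⁻⁸·3.801×10⁻⁴·9.301×10¹¹.

P_net ≈ 9.62 W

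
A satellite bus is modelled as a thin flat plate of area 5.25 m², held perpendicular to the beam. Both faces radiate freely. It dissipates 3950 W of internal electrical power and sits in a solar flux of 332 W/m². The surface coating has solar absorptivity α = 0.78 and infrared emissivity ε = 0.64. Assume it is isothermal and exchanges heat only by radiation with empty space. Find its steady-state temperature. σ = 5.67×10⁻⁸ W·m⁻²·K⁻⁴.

T ≈ 344 K

At steady state, absorbed solar power + internal power = radiated power.
Absorbed: α·S·A_cross = 0.78·332·5.250 = 1360 W (cross-section A).
Total input = 1360 + 3950 = 5310 W.
Radiated: εσ·A_surf·T⁴ with A_surf = 2A = 10.50 m².
T⁴ = 5310/(0.64·5.67×10⁻⁸·10.50) = 1.393×10¹⁰ K⁴.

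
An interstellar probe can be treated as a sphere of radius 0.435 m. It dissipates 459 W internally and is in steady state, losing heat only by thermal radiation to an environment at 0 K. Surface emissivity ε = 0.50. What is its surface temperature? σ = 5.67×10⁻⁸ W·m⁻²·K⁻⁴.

Steady state: internal power = radiated power, P = εσA T⁴.
Radiating area A = 4πr² = 2.378 m².
T⁴ = P/(εσA) = 459/(0.50·5.67×10⁻⁸·2.378) = 6.809×10⁹ K⁴.
T = (6.809×10⁹)^(1/4).

T ≈ 287 K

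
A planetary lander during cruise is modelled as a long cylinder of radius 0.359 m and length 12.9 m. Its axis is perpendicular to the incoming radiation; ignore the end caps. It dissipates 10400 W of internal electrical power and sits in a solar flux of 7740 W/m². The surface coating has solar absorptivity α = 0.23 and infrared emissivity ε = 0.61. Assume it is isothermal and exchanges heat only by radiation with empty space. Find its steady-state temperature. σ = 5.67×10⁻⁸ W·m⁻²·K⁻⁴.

At steady state, absorbed solar power + internal power = radiated power.
Absorbed: α·S·A_cross = 0.23·7740·9.262 = 16490 W (cross-section 2rL).
Total input = 16490 + 10400 = 26890 W.
Radiated: εσ·A_surf·T⁴ with A_surf = 2πrL = 29.10 m².
T⁴ = 26890/(0.61·5.67×10⁻⁸·29.10) = 2.672×10¹⁰ K⁴.

T ≈ 404 K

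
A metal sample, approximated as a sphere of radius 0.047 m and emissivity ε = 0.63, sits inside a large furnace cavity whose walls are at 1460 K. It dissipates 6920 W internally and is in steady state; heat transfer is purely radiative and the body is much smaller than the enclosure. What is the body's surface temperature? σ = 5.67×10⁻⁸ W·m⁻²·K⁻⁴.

T ≈ 1840 K

For a small grey body in a large enclosure, net radiated power = εσA(T⁴ − T_w⁴).
Steady state: P = εσA(T⁴ − T_w⁴) with A = 4πr² = 0.02776 m².
T⁴ = P/(εσA) + T_w⁴ = 6920/(0.63·5.67×10⁻⁸·0.02776) + (1460)⁴
    = 6.979×10¹² + 4.544×10¹² = 1.152×10¹³ K⁴.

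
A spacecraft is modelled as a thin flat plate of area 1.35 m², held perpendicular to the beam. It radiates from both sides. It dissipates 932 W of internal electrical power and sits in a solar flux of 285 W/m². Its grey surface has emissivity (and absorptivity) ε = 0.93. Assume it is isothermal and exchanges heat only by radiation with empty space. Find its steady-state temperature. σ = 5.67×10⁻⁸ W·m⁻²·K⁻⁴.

T ≈ 309 K

At steady state, absorbed solar power + internal power = radiated power.
Absorbed: α·S·A_cross = 0.93·285·1.350 = 357.8 W (cross-section A).
Total input = 357.8 + 932 = 1290 W.
Radiated: εσ·A_surf·T⁴ with A_surf = 2A = 2.700 m².
T⁴ = 1290/(0.93·5.67×10⁻⁸·2.700) = 9.059×10⁹ K⁴.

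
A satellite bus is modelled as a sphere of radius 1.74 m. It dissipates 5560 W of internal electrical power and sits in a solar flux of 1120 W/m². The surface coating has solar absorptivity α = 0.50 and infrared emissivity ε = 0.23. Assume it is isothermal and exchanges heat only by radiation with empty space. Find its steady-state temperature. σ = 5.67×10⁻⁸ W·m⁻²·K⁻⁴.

At steady state, absorbed solar power + internal power = radiated power.
Absorbed: α·S·A_cross = 0.50·1120·9.511 = 5326 W (cross-section πr²).
Total input = 5326 + 5560 = 10890 W.
Radiated: εσ·A_surf·T⁴ with A_surf = 4πr² = 38.05 m².
T⁴ = 10890/(0.23·5.67×10⁻⁸·38.05) = 2.194×10¹⁰ K⁴.

T ≈ 385 K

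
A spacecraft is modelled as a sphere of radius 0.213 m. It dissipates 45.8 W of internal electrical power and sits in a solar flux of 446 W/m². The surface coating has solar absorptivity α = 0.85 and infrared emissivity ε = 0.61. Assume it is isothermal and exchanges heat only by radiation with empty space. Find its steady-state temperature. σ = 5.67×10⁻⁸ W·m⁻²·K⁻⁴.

T ≈ 267 K

At steady state, absorbed solar power + internal power = radiated power.
Absorbed: α·S·A_cross = 0.85·446·0.1425 = 54.03 W (cross-section πr²).
Total input = 54.03 + 45.8 = 99.83 W.
Radiated: εσ·A_surf·T⁴ with A_surf = 4πr² = 0.5701 m².
T⁴ = 99.83/(0.61·5.67×10⁻⁸·0.5701) = 5.063×10⁹ K⁴.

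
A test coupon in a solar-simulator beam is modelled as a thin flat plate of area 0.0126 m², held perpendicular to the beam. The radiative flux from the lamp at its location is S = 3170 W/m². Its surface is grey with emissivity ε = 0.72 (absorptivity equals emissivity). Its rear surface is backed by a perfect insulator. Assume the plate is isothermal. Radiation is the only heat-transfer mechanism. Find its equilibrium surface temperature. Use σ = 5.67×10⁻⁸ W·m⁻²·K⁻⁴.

T ≈ 486 K

At equilibrium, absorbed power = emitted power.
Absorbing cross-section = A = 0.01260 m²; emitting surface = A = 0.01260 m² (ratio 1).
εS·A_cross = εσ·A_surf·T⁴  ⇒  T⁴ = S/(1σ)   (ε cancels).
T⁴ = 3170/(1·5.67×10⁻⁸) = 5.591×10¹⁰ K⁴.
T = (5.591×10¹⁰)^(1/4).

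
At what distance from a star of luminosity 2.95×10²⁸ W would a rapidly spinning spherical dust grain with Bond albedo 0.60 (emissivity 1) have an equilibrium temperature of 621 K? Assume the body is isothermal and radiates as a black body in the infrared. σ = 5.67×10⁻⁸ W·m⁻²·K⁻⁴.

d ≈ 1.67×10¹¹ m

For an isothermal black-emitting sphere, (1−a)S·πr² = σ·4πr²·T⁴ ⇒ S = 4σT⁴/(1−a).
S = 4·5.67×10⁻⁸·(621)⁴/0.400 = 84320 W/m².
Flux falls as S = L/(4πd²), so d = √(L/(4πS)) = √(2.95×10²⁸/(4π·84320)).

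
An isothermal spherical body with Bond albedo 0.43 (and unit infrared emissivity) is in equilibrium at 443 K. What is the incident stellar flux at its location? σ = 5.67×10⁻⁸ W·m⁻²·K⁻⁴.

(1−a)S·πr² = σ·4πr²·T⁴ ⇒ S = 4σT⁴/(1−a).
S = 4·5.67×10⁻⁸·3.851×10¹⁰/0.570.

S ≈ 15300 W/m²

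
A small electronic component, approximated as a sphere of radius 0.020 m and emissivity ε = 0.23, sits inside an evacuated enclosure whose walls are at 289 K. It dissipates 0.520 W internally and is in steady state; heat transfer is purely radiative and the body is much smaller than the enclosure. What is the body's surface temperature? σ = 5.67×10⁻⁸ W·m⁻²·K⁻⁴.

T ≈ 349 K

For a small grey body in a large enclosure, net radiated power = εσA(T⁴ − T_w⁴).
Steady state: P = εσA(T⁴ − T_w⁴) with A = 4πr² = 0.005027 m².
T⁴ = P/(εσA) + T_w⁴ = 0.520/(0.23·5.67×10⁻⁸·0.005027) + (289)⁴
    = 7.933×10⁹ + 6.976×10⁹ = 1.491×10¹⁰ K⁴.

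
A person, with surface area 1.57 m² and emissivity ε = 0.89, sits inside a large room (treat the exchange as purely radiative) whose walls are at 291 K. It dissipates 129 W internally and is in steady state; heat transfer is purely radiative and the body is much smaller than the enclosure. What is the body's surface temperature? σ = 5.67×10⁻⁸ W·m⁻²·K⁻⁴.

T ≈ 306 K

For a small grey body in a large enclosure, net radiated power = εσA(T⁴ − T_w⁴).
Steady state: P = εσA(T⁴ − T_w⁴) with A = 1.57 m².
T⁴ = P/(εσA) + T_w⁴ = 129/(0.89·5.67×10⁻⁸·1.570) + (291)⁴
    = 1.628×10⁹ + 7.171×10⁹ = 8.799×10⁹ K⁴.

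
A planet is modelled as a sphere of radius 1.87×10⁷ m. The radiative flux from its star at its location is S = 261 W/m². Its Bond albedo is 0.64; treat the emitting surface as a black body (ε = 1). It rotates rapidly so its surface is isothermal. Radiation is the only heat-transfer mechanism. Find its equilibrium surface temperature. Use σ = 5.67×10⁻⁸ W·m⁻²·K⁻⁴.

T ≈ 143 K

At equilibrium, absorbed power = emitted power.
Absorbing cross-section = πr² = 1.099×10¹⁵ m²; emitting surface = 4πr² = 4.394×10¹⁵ m² (ratio 4).
(1−a)S·A_cross = εσ·A_surf·T⁴  ⇒  T⁴ = (1−a)S/(4σ).
T⁴ = 0.360·261/(4·5.67×10⁻⁸) = 4.143×10⁸ K⁴.
T = (4.143×10⁸)^(1/4).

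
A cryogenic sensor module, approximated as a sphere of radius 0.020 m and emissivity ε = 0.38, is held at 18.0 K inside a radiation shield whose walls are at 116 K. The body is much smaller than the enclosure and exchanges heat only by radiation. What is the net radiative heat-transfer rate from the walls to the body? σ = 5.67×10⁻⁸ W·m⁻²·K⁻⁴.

P_net ≈ 0.0196 W

For a small grey body in a large enclosure: P_net = εσA(T_body⁴ − T_wall⁴).
A = 4πr² = 0.005027 m²; T_body⁴ − T_wall⁴ = 1.050×10⁵ − 1.811×10⁸ = -1.810×10⁸ K⁴.
|P_net| = 0.38·5.67×10⁻⁸·0.005027·1.810×10⁸.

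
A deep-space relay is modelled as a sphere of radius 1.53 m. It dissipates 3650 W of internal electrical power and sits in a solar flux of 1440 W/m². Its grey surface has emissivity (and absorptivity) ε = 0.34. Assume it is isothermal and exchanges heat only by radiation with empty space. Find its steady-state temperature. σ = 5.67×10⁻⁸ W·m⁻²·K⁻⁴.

At steady state, absorbed solar power + internal power = radiated power.
Absorbed: α·S·A_cross = 0.34·1440·7.354 = 3601 W (cross-section πr²).
Total input = 3601 + 3650 = 7251 W.
Radiated: εσ·A_surf·T⁴ with A_surf = 4πr² = 29.42 m².
T⁴ = 7251/(0.34·5.67×10⁻⁸·29.42) = 1.279×10¹⁰ K⁴.

T ≈ 336 K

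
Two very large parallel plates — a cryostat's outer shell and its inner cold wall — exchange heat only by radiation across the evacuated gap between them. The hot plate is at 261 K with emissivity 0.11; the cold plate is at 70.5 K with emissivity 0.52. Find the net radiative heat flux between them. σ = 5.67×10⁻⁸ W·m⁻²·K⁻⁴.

For two infinite grey parallel plates, q = σ(T₁⁴ − T₂⁴)/(1/ε₁ + 1/ε₂ − 1).
T₁⁴ − T₂⁴ = 4.640×10⁹ − 2.470×10⁷ = 4.616×10⁹ K⁴.
1/ε₁ + 1/ε₂ − 1 = 9.091 + 1.923 − 1 = 10.01.
q = 5.67×10⁻⁸ × 4.616×10⁹ / 10.01.

q ≈ 26.1 W/m²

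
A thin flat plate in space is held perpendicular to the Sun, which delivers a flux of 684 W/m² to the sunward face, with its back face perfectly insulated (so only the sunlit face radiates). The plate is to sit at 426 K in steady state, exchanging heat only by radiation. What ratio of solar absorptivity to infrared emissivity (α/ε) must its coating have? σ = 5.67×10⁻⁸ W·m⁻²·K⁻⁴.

Balance: αS·A = εσ·1A·T⁴ ⇒ α/ε = σT⁴/S.
α/ε = 5.67×10⁻⁸·(426)⁴/684 = 5.67×10⁻⁸·3.293×10¹⁰/684.

α/ε ≈ 2.73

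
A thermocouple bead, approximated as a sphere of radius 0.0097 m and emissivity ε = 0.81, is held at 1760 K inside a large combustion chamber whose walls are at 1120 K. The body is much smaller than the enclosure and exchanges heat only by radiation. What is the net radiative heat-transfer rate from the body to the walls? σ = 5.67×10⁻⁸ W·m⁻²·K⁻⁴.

P_net ≈ 436 W

For a small grey body in a large enclosure: P_net = εσA(T_body⁴ − T_wall⁴).
A = 4πr² = 0.001182 m²; T_body⁴ − T_wall⁴ = 9.595×10¹² − 1.574×10¹² = 8.022×10¹² K⁴.
|P_net| = 0.81·5.67×10⁻⁸·0.001182·8.022×10¹².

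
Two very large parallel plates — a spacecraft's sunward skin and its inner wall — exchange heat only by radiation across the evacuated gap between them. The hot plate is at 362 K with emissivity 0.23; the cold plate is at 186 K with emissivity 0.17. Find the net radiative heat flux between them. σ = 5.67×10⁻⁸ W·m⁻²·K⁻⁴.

q ≈ 98.1 W/m²

For two infinite grey parallel plates, q = σ(T₁⁴ − T₂⁴)/(1/ε₁ + 1/ε₂ − 1).
T₁⁴ − T₂⁴ = 1.717×10¹⁰ − 1.197×10⁹ = 1.598×10¹⁰ K⁴.
1/ε₁ + 1/ε₂ − 1 = 4.348 + 5.882 − 1 = 9.230.
q = 5.67×10⁻⁸ × 1.598×10¹⁰ / 9.230.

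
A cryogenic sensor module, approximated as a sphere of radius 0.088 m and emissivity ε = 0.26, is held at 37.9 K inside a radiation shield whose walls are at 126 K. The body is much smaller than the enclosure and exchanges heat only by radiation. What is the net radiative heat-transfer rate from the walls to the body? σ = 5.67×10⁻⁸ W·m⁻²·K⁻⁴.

P_net ≈ 0.359 W

For a small grey body in a large enclosure: P_net = εσA(T_body⁴ − T_wall⁴).
A = 4πr² = 0.09731 m²; T_body⁴ − T_wall⁴ = 2.063×10⁶ − 2.520×10⁸ = -2.500×10⁸ K⁴.
|P_net| = 0.26·5.67×10⁻⁸·0.09731·2.500×10⁸.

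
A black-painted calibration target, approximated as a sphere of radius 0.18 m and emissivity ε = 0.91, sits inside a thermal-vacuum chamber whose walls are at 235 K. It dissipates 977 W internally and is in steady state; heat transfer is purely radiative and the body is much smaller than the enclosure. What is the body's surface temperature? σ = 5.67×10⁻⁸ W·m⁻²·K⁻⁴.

T ≈ 472 K

For a small grey body in a large enclosure, net radiated power = εσA(T⁴ − T_w⁴).
Steady state: P = εσA(T⁴ − T_w⁴) with A = 4πr² = 0.4072 m².
T⁴ = P/(εσA) + T_w⁴ = 977/(0.91·5.67×10⁻⁸·0.4072) + (235)⁴
    = 4.651×10¹⁰ + 3.050×10⁹ = 4.956×10¹⁰ K⁴.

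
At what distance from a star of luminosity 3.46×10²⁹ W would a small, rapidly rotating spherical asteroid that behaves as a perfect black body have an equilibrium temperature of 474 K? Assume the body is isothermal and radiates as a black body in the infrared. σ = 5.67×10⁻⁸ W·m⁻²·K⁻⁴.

For an isothermal black-emitting sphere, (1−a)S·πr² = σ·4πr²·T⁴ ⇒ S = 4σT⁴/(1−a).
S = 4·5.67×10⁻⁸·(474)⁴/1.00 = 11450 W/m².
Flux falls as S = L/(4πd²), so d = √(L/(4πS)) = √(3.46×10²⁹/(4π·11450)).

d ≈ 1.55×10¹² m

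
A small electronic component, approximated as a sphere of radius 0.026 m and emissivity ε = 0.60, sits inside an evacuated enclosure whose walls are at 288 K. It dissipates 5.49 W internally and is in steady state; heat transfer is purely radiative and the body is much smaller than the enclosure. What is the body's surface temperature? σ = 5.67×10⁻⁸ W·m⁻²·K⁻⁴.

For a small grey body in a large enclosure, net radiated power = εσA(T⁴ − T_w⁴).
Steady state: P = εσA(T⁴ − T_w⁴) with A = 4πr² = 0.008495 m².
T⁴ = P/(εσA) + T_w⁴ = 5.49/(0.60·5.67×10⁻⁸·0.008495) + (288)⁴
    = 1.900×10¹⁰ + 6.880×10⁹ = 2.588×10¹⁰ K⁴.

T ≈ 401 K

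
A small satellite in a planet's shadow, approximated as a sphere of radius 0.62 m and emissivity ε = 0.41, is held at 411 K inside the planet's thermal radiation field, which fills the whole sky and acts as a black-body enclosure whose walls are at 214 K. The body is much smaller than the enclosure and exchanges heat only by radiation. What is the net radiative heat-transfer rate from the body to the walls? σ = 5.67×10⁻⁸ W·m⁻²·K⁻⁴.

For a small grey body in a large enclosure: P_net = εσA(T_body⁴ − T_wall⁴).
A = 4πr² = 4.831 m²; T_body⁴ − T_wall⁴ = 2.853×10¹⁰ − 2.097×10⁹ = 2.644×10¹⁰ K⁴.
|P_net| = 0.41·5.67×10⁻⁸·4.831·2.644×10¹⁰.

P_net ≈ 2970 W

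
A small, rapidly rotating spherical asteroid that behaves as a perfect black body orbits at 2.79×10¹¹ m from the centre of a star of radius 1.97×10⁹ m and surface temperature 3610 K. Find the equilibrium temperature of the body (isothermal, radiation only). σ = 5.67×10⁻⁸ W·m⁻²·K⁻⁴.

The star's surface emits σT_*⁴; at distance d the flux is S = σT_*⁴(R_*/d)².
S = 5.67×10⁻⁸·(3610)⁴·(1.97×10⁹/2.79×10¹¹)² = 480.1 W/m².
For an isothermal sphere T⁴ = (1−a)S/(4σ) = 2.117×10⁹ K⁴.

T ≈ 214 K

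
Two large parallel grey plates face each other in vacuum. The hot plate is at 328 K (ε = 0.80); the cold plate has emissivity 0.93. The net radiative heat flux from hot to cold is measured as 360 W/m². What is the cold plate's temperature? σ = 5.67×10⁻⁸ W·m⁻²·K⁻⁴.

q = σ(T₁⁴ − T₂⁴)/(1/ε₁ + 1/ε₂ − 1); denominator = 1.325.
T₂⁴ = T₁⁴ − q·(1/ε₁+1/ε₂−1)/σ = 1.157×10¹⁰ − 360·1.325/5.67×10⁻⁸
    = 3.160×10⁹ K⁴.

T₂ ≈ 237 K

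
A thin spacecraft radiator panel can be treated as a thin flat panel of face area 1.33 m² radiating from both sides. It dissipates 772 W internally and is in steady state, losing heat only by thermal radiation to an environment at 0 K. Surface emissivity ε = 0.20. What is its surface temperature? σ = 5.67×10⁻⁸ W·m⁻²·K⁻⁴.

T ≈ 400 K

Steady state: internal power = radiated power, P = εσA T⁴.
Radiating area A = 2·1.33 = 2.660 m².
T⁴ = P/(εσA) = 772/(0.20·5.67×10⁻⁸·2.660) = 2.559×10¹⁰ K⁴.
T = (2.559×10¹⁰)^(1/4).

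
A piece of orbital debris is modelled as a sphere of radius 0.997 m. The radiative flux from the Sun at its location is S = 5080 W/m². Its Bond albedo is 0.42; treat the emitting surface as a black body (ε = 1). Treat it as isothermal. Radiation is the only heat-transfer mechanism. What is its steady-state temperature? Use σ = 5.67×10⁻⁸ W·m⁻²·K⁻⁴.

T ≈ 338 K

At equilibrium, absorbed power = emitted power.
Absorbing cross-section = πr² = 3.123 m²; emitting surface = 4πr² = 12.49 m² (ratio 4).
(1−a)S·A_cross = εσ·A_surf·T⁴  ⇒  T⁴ = (1−a)S/(4σ).
T⁴ = 0.580·5080/(4·5.67×10⁻⁸) = 1.299×10¹⁰ K⁴.
T = (1.299×10¹⁰)^(1/4).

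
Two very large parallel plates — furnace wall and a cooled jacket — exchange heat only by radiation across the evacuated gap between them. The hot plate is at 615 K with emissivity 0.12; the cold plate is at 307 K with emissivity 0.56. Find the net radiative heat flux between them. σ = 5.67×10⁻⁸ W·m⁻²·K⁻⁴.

q ≈ 834 W/m²

For two infinite grey parallel plates, q = σ(T₁⁴ − T₂⁴)/(1/ε₁ + 1/ε₂ − 1).
T₁⁴ − T₂⁴ = 1.431×10¹¹ − 8.883×10⁹ = 1.342×10¹¹ K⁴.
1/ε₁ + 1/ε₂ − 1 = 8.333 + 1.786 − 1 = 9.119.
q = 5.67×10⁻⁸ × 1.342×10¹¹ / 9.119.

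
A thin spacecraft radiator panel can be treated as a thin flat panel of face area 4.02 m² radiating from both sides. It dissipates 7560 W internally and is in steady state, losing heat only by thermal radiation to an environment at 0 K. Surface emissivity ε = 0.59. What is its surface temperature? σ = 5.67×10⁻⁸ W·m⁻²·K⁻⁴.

T ≈ 409 K

Steady state: internal power = radiated power, P = εσA T⁴.
Radiating area A = 2·4.02 = 8.040 m².
T⁴ = P/(εσA) = 7560/(0.59·5.67×10⁻⁸·8.040) = 2.811×10¹⁰ K⁴.
T = (2.811×10¹⁰)^(1/4).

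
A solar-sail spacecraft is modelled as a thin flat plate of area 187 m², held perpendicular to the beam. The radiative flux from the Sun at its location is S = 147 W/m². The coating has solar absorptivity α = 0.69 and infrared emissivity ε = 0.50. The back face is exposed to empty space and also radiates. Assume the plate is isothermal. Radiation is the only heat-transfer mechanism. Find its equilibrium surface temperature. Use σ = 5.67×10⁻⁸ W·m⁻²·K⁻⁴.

At equilibrium, absorbed power = emitted power.
Absorbing cross-section = A = 187.0 m²; emitting surface = 2A = 374.0 m² (ratio 2).
αS·A_cross = εσ·A_surf·T⁴  ⇒  T⁴ = αS/(ε·2σ).
T⁴ = 0.690·147/(0.50·2·5.67×10⁻⁸) = 1.789×10⁹ K⁴.
T = (1.789×10⁹)^(1/4).

T ≈ 206 K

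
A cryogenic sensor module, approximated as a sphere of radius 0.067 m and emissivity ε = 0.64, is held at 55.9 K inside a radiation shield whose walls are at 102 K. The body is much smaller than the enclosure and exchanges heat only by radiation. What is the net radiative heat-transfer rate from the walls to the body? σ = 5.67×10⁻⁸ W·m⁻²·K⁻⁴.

P_net ≈ 0.202 W

For a small grey body in a large enclosure: P_net = εσA(T_body⁴ − T_wall⁴).
A = 4πr² = 0.05641 m²; T_body⁴ − T_wall⁴ = 9.764×10⁶ − 1.082×10⁸ = -9.848×10⁷ K⁴.
|P_net| = 0.64·5.67×10⁻⁸·0.05641·9.848×10⁷.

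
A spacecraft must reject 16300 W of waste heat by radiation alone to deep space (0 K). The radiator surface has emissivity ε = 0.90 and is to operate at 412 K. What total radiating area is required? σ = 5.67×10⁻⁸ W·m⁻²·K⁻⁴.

P = εσA T⁴ ⇒ A = P/(εσT⁴).
T⁴ = 2.881×10¹⁰ K⁴.
A = 16300/(0.90 × 5.67×10⁻⁸ × 2.881×10¹⁰).

A ≈ 11.1 m²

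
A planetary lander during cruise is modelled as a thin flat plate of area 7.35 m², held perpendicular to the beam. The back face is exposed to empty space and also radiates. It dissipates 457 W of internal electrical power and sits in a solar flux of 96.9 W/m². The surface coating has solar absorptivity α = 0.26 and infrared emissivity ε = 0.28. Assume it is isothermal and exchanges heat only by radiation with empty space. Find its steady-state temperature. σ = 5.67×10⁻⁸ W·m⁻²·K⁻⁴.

T ≈ 229 K

At steady state, absorbed solar power + internal power = radiated power.
Absorbed: α·S·A_cross = 0.26·96.9·7.350 = 185.2 W (cross-section A).
Total input = 185.2 + 457 = 642.2 W.
Radiated: εσ·A_surf·T⁴ with A_surf = 2A = 14.70 m².
T⁴ = 642.2/(0.28·5.67×10⁻⁸·14.70) = 2.752×10⁹ K⁴.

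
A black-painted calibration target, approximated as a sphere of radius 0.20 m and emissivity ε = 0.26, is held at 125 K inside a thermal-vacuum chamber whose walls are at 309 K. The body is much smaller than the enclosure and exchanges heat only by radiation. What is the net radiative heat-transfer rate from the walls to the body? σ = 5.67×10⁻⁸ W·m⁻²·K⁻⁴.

For a small grey body in a large enclosure: P_net = εσA(T_body⁴ − T_wall⁴).
A = 4πr² = 0.5027 m²; T_body⁴ − T_wall⁴ = 2.441×10⁸ − 9.117×10⁹ = -8.872×10⁹ K⁴.
|P_net| = 0.26·5.67×10⁻⁸·0.5027·8.872×10⁹.

P_net ≈ 65.7 W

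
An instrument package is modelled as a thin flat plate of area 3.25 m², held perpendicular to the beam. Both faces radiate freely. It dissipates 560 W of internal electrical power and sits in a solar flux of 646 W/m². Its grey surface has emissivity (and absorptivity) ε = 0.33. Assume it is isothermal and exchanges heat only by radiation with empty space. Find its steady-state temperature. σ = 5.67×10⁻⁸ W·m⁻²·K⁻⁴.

T ≈ 319 K

At steady state, absorbed solar power + internal power = radiated power.
Absorbed: α·S·A_cross = 0.33·646·3.250 = 692.8 W (cross-section A).
Total input = 692.8 + 560 = 1253 W.
Radiated: εσ·A_surf·T⁴ with A_surf = 2A = 6.500 m².
T⁴ = 1253/(0.33·5.67×10⁻⁸·6.500) = 1.030×10¹⁰ K⁴.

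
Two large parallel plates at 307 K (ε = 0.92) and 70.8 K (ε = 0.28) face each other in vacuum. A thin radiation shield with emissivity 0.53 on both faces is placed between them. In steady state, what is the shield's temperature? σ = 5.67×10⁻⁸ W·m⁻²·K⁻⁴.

In steady state the net flux on the hot side equals that on the cold side.
σ(T₁⁴−T_s⁴)/D₁ = σ(T_s⁴−T₂⁴)/D₂, with D₁ = 1/ε₁+1/ε_s−1 = 1.974, D₂ = 1/ε_s+1/ε₂−1 = 4.458.
Solve for T_s⁴: T_s⁴ = (D₂·T₁⁴ + D₁·T₂⁴)/(D₁+D₂) = 6.165×10⁹ K⁴.

T_s ≈ 280 K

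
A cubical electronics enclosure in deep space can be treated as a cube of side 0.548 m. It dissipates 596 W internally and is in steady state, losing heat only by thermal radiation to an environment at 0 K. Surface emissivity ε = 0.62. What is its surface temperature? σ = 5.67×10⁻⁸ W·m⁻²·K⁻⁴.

Steady state: internal power = radiated power, P = εσA T⁴.
Radiating area A = 6L² = 1.802 m².
T⁴ = P/(εσA) = 596/(0.62·5.67×10⁻⁸·1.802) = 9.409×10⁹ K⁴.
T = (9.409×10⁹)^(1/4).

T ≈ 311 K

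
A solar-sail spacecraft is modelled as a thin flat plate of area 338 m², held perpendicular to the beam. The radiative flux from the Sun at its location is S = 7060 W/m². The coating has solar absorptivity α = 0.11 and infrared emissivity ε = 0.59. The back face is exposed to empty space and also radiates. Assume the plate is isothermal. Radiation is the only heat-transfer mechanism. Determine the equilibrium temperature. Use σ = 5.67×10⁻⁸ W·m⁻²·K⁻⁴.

T ≈ 328 K

At equilibrium, absorbed power = emitted power.
Absorbing cross-section = A = 338.0 m²; emitting surface = 2A = 676.0 m² (ratio 2).
αS·A_cross = εσ·A_surf·T⁴  ⇒  T⁴ = αS/(ε·2σ).
T⁴ = 0.110·7060/(0.59·2·5.67×10⁻⁸) = 1.161×10¹⁰ K⁴.
T = (1.161×10¹⁰)^(1/4).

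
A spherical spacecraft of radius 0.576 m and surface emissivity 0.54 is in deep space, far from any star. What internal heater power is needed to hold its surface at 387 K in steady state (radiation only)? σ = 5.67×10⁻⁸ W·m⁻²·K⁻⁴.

P ≈ 2860 W

P = εσ·4πr²·T⁴.
4πr² = 4.169 m²; T⁴ = 2.243×10¹⁰ K⁴.
P = 0.54·5.67×10⁻⁸·4.169·2.243×10¹⁰.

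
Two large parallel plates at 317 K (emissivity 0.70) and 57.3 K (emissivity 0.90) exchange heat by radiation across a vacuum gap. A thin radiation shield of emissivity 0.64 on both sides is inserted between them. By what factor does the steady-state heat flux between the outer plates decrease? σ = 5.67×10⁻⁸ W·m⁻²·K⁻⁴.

factor ≈ 2.38

Without shield: q₀ = σΔ(T⁴)/(1/ε₁+1/ε₂−1) with denominator 1.540.
With shield the two gaps are in series; the resistances add: (1/ε₁+1/ε_s−1)+(1/ε_s+1/ε₂−1) = 1.991+1.674 = 3.665.
Heat-flux ratio q₀/q = 3.665/1.540.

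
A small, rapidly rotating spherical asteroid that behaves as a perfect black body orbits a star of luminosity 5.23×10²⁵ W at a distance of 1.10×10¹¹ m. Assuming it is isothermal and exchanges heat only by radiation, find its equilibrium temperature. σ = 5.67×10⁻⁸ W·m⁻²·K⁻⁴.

First find the stellar flux at distance d: S = L/(4πd²) = 5.23×10²⁵/(4π·(1.10×10¹¹)²) = 344.0 W/m².
For an isothermal sphere, absorbed (1−a)S·πr² = emitted σ·4πr²·T⁴, so T⁴ = (1−a)S/(4σ).
T⁴ = 1.00·344.0/(4·5.67×10⁻⁸) = 1.517×10⁹ K⁴.

T ≈ 197 K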